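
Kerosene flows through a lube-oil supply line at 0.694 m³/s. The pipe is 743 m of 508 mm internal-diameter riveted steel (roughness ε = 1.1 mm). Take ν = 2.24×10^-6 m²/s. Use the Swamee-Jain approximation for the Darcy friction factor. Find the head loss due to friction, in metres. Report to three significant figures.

h_f ≈ 21.2 m

V = 4Q/(πD²) = 4·0.694/(π·0.508²) = 3.424 m/s
Re = VD/ν = 3.424·0.508/2.24×10^-6 = 7.77×10^5 → turbulent
ε/D = 1.1/508 = 0.00217
Swamee-Jain: f = 0.02423
h_f = f(L/D)V²/(2g) = 0.02423·(743/0.508)·3.424²/(2·9.81) = 21.18 m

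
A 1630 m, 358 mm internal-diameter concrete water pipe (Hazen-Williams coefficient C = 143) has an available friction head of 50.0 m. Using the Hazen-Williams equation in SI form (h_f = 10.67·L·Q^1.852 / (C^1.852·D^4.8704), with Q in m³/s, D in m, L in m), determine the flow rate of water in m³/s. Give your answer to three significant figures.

Q ≈ 0.407 m³/s

Rearranging: Q = [h_f·C^1.852·D^4.8704 / (10.67·L)]^(1/1.852)
Q = [50.0·143^1.852·0.358^4.8704 / (10.67·1630)]^0.540 = 0.4073 m³/s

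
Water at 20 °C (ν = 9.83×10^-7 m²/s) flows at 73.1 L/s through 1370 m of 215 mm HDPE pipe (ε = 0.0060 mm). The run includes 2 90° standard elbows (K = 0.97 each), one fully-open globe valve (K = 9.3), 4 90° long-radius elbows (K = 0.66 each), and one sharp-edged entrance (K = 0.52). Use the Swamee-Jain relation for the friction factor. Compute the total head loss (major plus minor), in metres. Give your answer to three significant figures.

V = 4Q/(πD²) = 2.013 m/s; V²/2g = 0.2066 m
Re = 4.40×10^5, ε/D = 2.79×10^-5 → f = 0.01380 (Swamee-Jain)
Major: h_f = f(L/D)·V²/2g = 0.01380·6372·0.2066 = 18.16 m
Minor: ΣK = 14.4; h_m = ΣK·V²/2g = 2.976 m
Total H_L = 18.16 + 2.976 = 21.14 m

H_L ≈ 21.1 m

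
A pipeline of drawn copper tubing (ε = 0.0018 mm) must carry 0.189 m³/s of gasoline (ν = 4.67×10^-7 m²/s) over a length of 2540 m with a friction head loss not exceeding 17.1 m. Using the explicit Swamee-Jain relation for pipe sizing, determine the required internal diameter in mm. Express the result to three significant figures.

D ≈ 347 mm

Swamee-Jain (Type III): D = 0.66·[ε^1.25·(LQ²/(gh_f))^4.75 + ν·Q^9.4·(L/(gh_f))^5.2]^0.04
LQ²/(gh_f) = 0.5409; L/(gh_f) = 15.14
Term 1 = ε^1.25·(…)^4.75 = 3.56×10^-9; Term 2 = ν·Q^9.4·(…)^5.2 = 1.01×10^-7
D = 0.66·(3.56×10^-9 + 1.01×10^-7)^0.04 = 0.3470 m = 347 mm
Check: V = 2.00 m/s, Re = 1.48×10^6, f = 0.01104, h_f = 16.4 m ≈ 17.1 m ✓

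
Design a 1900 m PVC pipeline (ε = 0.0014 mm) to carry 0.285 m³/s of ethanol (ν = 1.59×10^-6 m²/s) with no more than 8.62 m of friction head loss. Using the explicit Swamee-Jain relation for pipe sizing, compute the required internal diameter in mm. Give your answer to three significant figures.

D ≈ 461 mm

Swamee-Jain (Type III): D = 0.66·[ε^1.25·(LQ²/(gh_f))^4.75 + ν·Q^9.4·(L/(gh_f))^5.2]^0.04
LQ²/(gh_f) = 1.825; L/(gh_f) = 22.47
Term 1 = ε^1.25·(…)^4.75 = 8.39×10^-7; Term 2 = ν·Q^9.4·(…)^5.2 = 1.27×10^-4
D = 0.66·(8.39×10^-7 + 1.27×10^-4)^0.04 = 0.4612 m = 461 mm
Check: V = 1.71 m/s, Re = 4.95×10^5, f = 0.01316, h_f = 8.05 m ≈ 8.62 m ✓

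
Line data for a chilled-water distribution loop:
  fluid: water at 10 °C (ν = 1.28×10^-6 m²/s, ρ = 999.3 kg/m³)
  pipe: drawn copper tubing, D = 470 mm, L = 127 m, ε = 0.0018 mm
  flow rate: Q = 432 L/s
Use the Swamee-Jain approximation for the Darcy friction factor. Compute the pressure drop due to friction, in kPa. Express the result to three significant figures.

V = 4Q/(πD²) = 4·0.432/(π·0.470²) = 2.490 m/s
Re = VD/ν = 2.490·0.470/1.28×10^-6 = 9.14×10^5 → turbulent
ε/D = 0.0018/470 = 3.83×10^-6
Swamee-Jain: f = 0.01188
h_f = f(L/D)V²/(2g) = 0.01188·(127/0.470)·2.490²/(2·9.81) = 1.014 m
Δp = ρg·h_f = 999.3·9.81·1.014 = 9.940 kPa

Δp ≈ 9.94 kPa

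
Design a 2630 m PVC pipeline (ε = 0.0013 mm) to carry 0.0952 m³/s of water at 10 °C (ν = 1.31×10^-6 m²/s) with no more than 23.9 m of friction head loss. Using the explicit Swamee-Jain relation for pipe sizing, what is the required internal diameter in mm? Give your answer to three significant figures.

Swamee-Jain (Type III): D = 0.66·[ε^1.25·(LQ²/(gh_f))^4.75 + ν·Q^9.4·(L/(gh_f))^5.2]^0.04
LQ²/(gh_f) = 0.1017; L/(gh_f) = 11.22
Term 1 = ε^1.25·(…)^4.75 = 8.44×10^-13; Term 2 = ν·Q^9.4·(…)^5.2 = 9.46×10^-11
D = 0.66·(8.44×10^-13 + 9.46×10^-11)^0.04 = 0.2623 m = 262 mm
Check: V = 1.76 m/s, Re = 3.53×10^5, f = 0.01401, h_f = 22.2 m ≈ 23.9 m ✓

D ≈ 262 mm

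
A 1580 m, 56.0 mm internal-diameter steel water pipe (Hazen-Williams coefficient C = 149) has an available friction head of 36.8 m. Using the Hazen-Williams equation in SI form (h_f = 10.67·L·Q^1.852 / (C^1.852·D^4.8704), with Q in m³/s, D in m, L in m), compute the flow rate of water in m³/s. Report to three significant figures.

Rearranging: Q = [h_f·C^1.852·D^4.8704 / (10.67·L)]^(1/1.852)
Q = [36.8·149^1.852·0.0560^4.8704 / (10.67·1580)]^0.540 = 0.002782 m³/s

Q ≈ 0.00278 m³/s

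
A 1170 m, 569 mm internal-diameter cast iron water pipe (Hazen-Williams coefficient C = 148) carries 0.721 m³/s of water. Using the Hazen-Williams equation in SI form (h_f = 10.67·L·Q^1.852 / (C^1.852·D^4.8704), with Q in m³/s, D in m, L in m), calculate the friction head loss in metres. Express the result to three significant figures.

h_f = 10.67·1170·0.721^1.852 / (148^1.852·0.569^4.8704) = 10.15 m

h_f ≈ 10.2 m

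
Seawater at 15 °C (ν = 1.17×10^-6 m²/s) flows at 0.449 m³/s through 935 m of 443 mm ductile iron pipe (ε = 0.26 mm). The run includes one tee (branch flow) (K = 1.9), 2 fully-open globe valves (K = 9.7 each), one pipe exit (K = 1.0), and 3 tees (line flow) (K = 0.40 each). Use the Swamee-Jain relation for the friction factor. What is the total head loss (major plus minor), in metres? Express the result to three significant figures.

H_L ≈ 26.4 m

V = 4Q/(πD²) = 2.913 m/s; V²/2g = 0.4325 m
Re = 1.10×10^6, ε/D = 5.87×10^-4 → f = 0.01782 (Swamee-Jain)
Major: h_f = f(L/D)·V²/2g = 0.01782·2111·0.4325 = 16.26 m
Minor: ΣK = 23.5; h_m = ΣK·V²/2g = 10.16 m
Total H_L = 16.26 + 10.16 = 26.43 m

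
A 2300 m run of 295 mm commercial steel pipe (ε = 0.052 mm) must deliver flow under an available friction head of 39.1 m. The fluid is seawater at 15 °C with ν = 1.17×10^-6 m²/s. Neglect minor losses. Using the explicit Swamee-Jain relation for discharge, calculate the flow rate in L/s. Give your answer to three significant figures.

Q ≈ 176 L/s

Swamee-Jain (Type II): Q = -0.965·√(gD⁵h_f/L)·ln[ε/(3.7D) + √(3.17ν²L/(gD³h_f))]
√(gD⁵h_f/L) = √(9.81·0.295⁵·39.1/2300) = 0.01930
ε/(3.7D) = 4.76×10^-5; √(3.17ν²L/(gD³h_f)) = 3.18×10^-5
Q = -0.965·0.01930·ln(7.948×10^-5) = 0.1758 m³/s
Check: V = 2.57 m/s, Re = 6.49×10^5, f = 0.01495, h_f = 39.3 m ≈ 39.1 m ✓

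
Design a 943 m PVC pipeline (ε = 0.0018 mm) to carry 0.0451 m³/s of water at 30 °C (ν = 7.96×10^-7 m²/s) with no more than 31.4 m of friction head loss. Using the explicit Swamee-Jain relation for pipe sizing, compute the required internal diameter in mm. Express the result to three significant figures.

D ≈ 148 mm

Swamee-Jain (Type III): D = 0.66·[ε^1.25·(LQ²/(gh_f))^4.75 + ν·Q^9.4·(L/(gh_f))^5.2]^0.04
LQ²/(gh_f) = 0.006227; L/(gh_f) = 3.061
Term 1 = ε^1.25·(…)^4.75 = 2.20×10^-18; Term 2 = ν·Q^9.4·(…)^5.2 = 5.98×10^-17
D = 0.66·(2.20×10^-18 + 5.98×10^-17)^0.04 = 0.1483 m = 148 mm
Check: V = 2.61 m/s, Re = 4.86×10^5, f = 0.01335, h_f = 29.5 m ≈ 31.4 m ✓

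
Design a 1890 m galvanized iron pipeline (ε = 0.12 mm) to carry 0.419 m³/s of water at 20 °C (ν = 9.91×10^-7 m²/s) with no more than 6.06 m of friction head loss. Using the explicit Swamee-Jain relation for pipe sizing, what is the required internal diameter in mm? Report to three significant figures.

Swamee-Jain (Type III): D = 0.66·[ε^1.25·(LQ²/(gh_f))^4.75 + ν·Q^9.4·(L/(gh_f))^5.2]^0.04
LQ²/(gh_f) = 5.581; L/(gh_f) = 31.79
Term 1 = ε^1.25·(…)^4.75 = 0.0443; Term 2 = ν·Q^9.4·(…)^5.2 = 0.0181
D = 0.66·(0.0443 + 0.0181)^0.04 = 0.5907 m = 591 mm
Check: V = 1.53 m/s, Re = 9.11×10^5, f = 0.01488, h_f = 5.68 m ≈ 6.06 m ✓

D ≈ 591 mm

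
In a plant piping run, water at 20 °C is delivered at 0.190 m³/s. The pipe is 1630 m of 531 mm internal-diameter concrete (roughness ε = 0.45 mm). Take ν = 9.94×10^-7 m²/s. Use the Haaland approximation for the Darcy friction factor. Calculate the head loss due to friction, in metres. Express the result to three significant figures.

V = 4Q/(πD²) = 4·0.190/(π·0.531²) = 0.8580 m/s
Re = VD/ν = 0.8580·0.531/9.94×10^-7 = 4.58×10^5 → turbulent
ε/D = 0.45/531 = 8.47×10^-4
Haaland: f = 0.01954
h_f = f(L/D)V²/(2g) = 0.01954·(1630/0.531)·0.8580²/(2·9.81) = 2.251 m

h_f ≈ 2.25 m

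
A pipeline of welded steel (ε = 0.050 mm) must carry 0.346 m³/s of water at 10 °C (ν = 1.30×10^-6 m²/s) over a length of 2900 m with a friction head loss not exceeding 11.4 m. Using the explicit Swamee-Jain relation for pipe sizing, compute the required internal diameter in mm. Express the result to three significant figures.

D ≈ 517 mm

Swamee-Jain (Type III): D = 0.66·[ε^1.25·(LQ²/(gh_f))^4.75 + ν·Q^9.4·(L/(gh_f))^5.2]^0.04
LQ²/(gh_f) = 3.104; L/(gh_f) = 25.93
Term 1 = ε^1.25·(…)^4.75 = 9.13×10^-4; Term 2 = ν·Q^9.4·(…)^5.2 = 0.00136
D = 0.66·(9.13×10^-4 + 0.00136)^0.04 = 0.5174 m = 517 mm
Check: V = 1.65 m/s, Re = 6.55×10^5, f = 0.01400, h_f = 10.8 m ≈ 11.4 m ✓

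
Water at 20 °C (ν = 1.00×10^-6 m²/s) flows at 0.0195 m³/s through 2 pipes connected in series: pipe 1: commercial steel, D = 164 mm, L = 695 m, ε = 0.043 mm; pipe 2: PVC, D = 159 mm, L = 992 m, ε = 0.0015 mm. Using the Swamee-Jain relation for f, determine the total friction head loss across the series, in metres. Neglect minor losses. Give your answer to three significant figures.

H ≈ 8.37 m

Pipe 1: V = 0.9231 m/s, Re = 1.51×10^5, ε/D = 2.62×10^-4, f = 0.01818, h_1 = f(L/D)V²/2g = 3.347 m
Pipe 2: V = 0.9821 m/s, Re = 1.56×10^5, ε/D = 9.43×10^-6, f = 0.01638, h_2 = f(L/D)V²/2g = 5.025 m
Series → Q common, losses add: H = Σh = 8.371 m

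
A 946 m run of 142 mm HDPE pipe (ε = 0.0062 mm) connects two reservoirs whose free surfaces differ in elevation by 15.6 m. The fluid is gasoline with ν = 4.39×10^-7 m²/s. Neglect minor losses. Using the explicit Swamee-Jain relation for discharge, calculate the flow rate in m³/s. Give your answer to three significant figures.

Q ≈ 0.0293 m³/s

Swamee-Jain (Type II): Q = -0.965·√(gD⁵h_f/L)·ln[ε/(3.7D) + √(3.17ν²L/(gD³h_f))]
√(gD⁵h_f/L) = √(9.81·0.142⁵·15.6/946) = 0.003056
ε/(3.7D) = 1.18×10^-5; √(3.17ν²L/(gD³h_f)) = 3.63×10^-5
Q = -0.965·0.003056·ln(4.812×10^-5) = 0.02932 m³/s
Check: V = 1.85 m/s, Re = 5.99×10^5, f = 0.01341, h_f = 15.6 m ≈ 15.6 m ✓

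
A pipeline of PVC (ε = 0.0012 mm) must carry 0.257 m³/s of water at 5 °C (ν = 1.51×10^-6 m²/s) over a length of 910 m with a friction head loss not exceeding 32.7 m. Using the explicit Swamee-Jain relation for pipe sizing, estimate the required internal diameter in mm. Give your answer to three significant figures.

D ≈ 288 mm

Swamee-Jain (Type III): D = 0.66·[ε^1.25·(LQ²/(gh_f))^4.75 + ν·Q^9.4·(L/(gh_f))^5.2]^0.04
LQ²/(gh_f) = 0.1874; L/(gh_f) = 2.837
Term 1 = ε^1.25·(…)^4.75 = 1.39×10^-11; Term 2 = ν·Q^9.4·(…)^5.2 = 9.71×10^-10
D = 0.66·(1.39×10^-11 + 9.71×10^-10)^0.04 = 0.2879 m = 288 mm
Check: V = 3.95 m/s, Re = 7.53×10^5, f = 0.01227, h_f = 30.8 m ≈ 32.7 m ✓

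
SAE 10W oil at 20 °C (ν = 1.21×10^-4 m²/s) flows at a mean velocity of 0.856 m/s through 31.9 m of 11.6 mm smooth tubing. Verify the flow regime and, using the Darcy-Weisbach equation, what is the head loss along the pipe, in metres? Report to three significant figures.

Re = VD/ν = 0.856·0.01160/1.21×10^-4 = 82.1 → laminar (Re < 2300)
f = 64/Re = 0.7799
h_f = f(L/D)V²/(2g) = 0.7799·(31.9/0.01160)·0.856²/(2·9.81) = 80.10 m

h_f ≈ 80.1 m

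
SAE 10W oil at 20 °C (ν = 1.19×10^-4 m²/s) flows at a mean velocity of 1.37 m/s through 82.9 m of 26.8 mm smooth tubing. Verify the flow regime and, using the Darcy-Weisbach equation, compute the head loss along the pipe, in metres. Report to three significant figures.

Re = VD/ν = 1.37·0.02680/1.19×10^-4 = 309 → laminar (Re < 2300)
f = 64/Re = 0.2074
h_f = f(L/D)V²/(2g) = 0.2074·(82.9/0.02680)·1.37²/(2·9.81) = 61.38 m

h_f ≈ 61.4 m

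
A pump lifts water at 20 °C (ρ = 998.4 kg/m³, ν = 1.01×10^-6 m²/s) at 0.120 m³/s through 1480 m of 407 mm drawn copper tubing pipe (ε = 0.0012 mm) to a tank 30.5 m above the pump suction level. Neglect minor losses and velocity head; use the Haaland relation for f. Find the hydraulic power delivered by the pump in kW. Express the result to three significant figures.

V = 4Q/(πD²) = 0.9224 m/s; Re = 3.72×10^5; ε/D = 2.95×10^-6; f = 0.01381
h_f = f(L/D)V²/2g = 2.178 m
Total head H = z + h_f = 30.5 + 2.178 = 32.68 m
P_hyd = ρgQH = 998.4·9.81·0.120·32.68 = 38.41 kW

P_hyd ≈ 38.4 kW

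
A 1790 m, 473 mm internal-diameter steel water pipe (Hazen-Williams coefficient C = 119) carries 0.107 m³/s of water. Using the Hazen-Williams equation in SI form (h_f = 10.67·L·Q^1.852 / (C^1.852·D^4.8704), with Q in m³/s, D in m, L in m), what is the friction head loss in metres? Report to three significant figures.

h_f ≈ 1.67 m

h_f = 10.67·1790·0.107^1.852 / (119^1.852·0.473^4.8704) = 1.671 m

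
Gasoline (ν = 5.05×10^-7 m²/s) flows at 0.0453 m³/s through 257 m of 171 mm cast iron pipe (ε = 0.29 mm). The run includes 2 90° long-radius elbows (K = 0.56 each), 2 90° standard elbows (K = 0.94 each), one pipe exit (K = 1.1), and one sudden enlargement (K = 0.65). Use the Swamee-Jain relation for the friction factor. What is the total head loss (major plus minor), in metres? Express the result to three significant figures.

H_L ≈ 7.75 m

V = 4Q/(πD²) = 1.972 m/s; V²/2g = 0.1983 m
Re = 6.68×10^5, ε/D = 0.00170 → f = 0.02284 (Swamee-Jain)
Major: h_f = f(L/D)·V²/2g = 0.02284·1503·0.1983 = 6.806 m
Minor: ΣK = 4.75; h_m = ΣK·V²/2g = 0.9419 m
Total H_L = 6.806 + 0.9419 = 7.748 m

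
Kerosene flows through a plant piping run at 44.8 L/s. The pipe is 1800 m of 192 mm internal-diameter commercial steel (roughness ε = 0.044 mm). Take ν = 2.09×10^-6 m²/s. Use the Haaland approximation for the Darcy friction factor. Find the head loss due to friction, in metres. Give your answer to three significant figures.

h_f ≈ 20.4 m

V = 4Q/(πD²) = 4·0.0448/(π·0.192²) = 1.547 m/s
Re = VD/ν = 1.547·0.192/2.09×10^-6 = 1.42×10^5 → turbulent
ε/D = 0.044/192 = 2.29×10^-4
Haaland: f = 0.01787
h_f = f(L/D)V²/(2g) = 0.01787·(1800/0.192)·1.547²/(2·9.81) = 20.45 m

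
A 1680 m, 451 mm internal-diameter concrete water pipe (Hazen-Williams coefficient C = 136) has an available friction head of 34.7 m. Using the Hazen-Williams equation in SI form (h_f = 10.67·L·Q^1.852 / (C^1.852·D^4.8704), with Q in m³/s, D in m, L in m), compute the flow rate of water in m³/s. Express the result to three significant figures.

Q ≈ 0.574 m³/s

Rearranging: Q = [h_f·C^1.852·D^4.8704 / (10.67·L)]^(1/1.852)
Q = [34.7·136^1.852·0.451^4.8704 / (10.67·1680)]^0.540 = 0.5743 m³/s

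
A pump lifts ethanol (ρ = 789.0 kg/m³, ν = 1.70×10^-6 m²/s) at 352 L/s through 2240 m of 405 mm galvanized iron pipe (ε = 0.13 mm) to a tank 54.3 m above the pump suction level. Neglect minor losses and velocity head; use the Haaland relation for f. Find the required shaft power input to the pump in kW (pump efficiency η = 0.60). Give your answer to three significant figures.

V = 4Q/(πD²) = 2.732 m/s; Re = 6.51×10^5; ε/D = 3.21×10^-4; f = 0.01608
h_f = f(L/D)V²/2g = 33.85 m
Total head H = z + h_f = 54.3 + 33.85 = 88.15 m
P_hyd = ρgQH = 789.0·9.81·0.352·88.15 = 240.2 kW
P_shaft = P_hyd/η = 240.2/0.60 = 400.3 kW

P_shaft ≈ 400 kW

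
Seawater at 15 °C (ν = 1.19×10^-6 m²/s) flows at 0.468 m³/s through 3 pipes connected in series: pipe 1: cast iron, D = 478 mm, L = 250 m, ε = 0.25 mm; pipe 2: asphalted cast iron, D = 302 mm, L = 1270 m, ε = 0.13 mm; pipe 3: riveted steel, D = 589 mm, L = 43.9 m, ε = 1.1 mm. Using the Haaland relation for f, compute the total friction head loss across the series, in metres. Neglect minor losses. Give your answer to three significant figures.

Pipe 1: V = 2.608 m/s, Re = 1.05×10^6, ε/D = 5.23×10^-4, f = 0.01731, h_1 = f(L/D)V²/2g = 3.138 m
Pipe 2: V = 6.533 m/s, Re = 1.66×10^6, ε/D = 4.30×10^-4, f = 0.01649, h_2 = f(L/D)V²/2g = 150.8 m
Pipe 3: V = 1.718 m/s, Re = 8.50×10^5, ε/D = 0.00187, f = 0.02325, h_3 = f(L/D)V²/2g = 0.2605 m
Series → Q common, losses add: H = Σh = 154.2 m

H ≈ 154 m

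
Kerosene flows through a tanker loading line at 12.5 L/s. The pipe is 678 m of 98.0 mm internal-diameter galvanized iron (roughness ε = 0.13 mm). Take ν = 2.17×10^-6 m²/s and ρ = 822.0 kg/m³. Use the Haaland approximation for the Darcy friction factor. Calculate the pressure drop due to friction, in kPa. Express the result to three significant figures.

V = 4Q/(πD²) = 4·0.0125/(π·0.0980²) = 1.657 m/s
Re = VD/ν = 1.657·0.0980/2.17×10^-6 = 7.48×10^4 → turbulent
ε/D = 0.13/98.0 = 0.00133
Haaland: f = 0.02360
h_f = f(L/D)V²/(2g) = 0.02360·(678/0.0980)·1.657²/(2·9.81) = 22.86 m
Δp = ρg·h_f = 822.0·9.81·22.86 = 184.3 kPa

Δp ≈ 184 kPa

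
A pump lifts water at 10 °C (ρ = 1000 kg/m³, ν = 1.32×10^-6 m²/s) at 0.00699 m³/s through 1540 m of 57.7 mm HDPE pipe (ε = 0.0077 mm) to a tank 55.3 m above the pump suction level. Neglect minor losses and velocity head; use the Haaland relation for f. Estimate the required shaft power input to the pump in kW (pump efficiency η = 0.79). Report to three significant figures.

P_shaft ≈ 19.9 kW

V = 4Q/(πD²) = 2.673 m/s; Re = 1.17×10^5; ε/D = 1.33×10^-4; f = 0.01792
h_f = f(L/D)V²/2g = 174.2 m
Total head H = z + h_f = 55.3 + 174.2 = 229.5 m
P_hyd = ρgQH = 1000·9.81·0.00699·229.5 = 15.74 kW
P_shaft = P_hyd/η = 15.74/0.79 = 19.92 kW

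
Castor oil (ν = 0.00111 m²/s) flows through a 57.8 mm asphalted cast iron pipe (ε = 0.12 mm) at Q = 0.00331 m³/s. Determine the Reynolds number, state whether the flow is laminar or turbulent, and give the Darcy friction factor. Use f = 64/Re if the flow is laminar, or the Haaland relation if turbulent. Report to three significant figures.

Re ≈ 65.7; laminar; f = 64/Re ≈ 0.974

V = 4Q/(πD²) = 1.261 m/s
Re = VD/ν = 1.261·0.0578/0.00111 = 65.7
Re < 2300 → laminar → f = 64/Re = 0.9743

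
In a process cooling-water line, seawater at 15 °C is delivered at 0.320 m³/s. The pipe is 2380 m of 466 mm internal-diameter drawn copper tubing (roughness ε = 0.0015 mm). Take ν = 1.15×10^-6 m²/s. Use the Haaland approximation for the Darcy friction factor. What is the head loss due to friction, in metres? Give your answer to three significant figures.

h_f ≈ 11.2 m

V = 4Q/(πD²) = 4·0.320/(π·0.466²) = 1.876 m/s
Re = VD/ν = 1.876·0.466/1.15×10^-6 = 7.60×10^5 → turbulent
ε/D = 0.0015/466 = 3.22×10^-6
Haaland: f = 0.01218
h_f = f(L/D)V²/(2g) = 0.01218·(2380/0.466)·1.876²/(2·9.81) = 11.16 m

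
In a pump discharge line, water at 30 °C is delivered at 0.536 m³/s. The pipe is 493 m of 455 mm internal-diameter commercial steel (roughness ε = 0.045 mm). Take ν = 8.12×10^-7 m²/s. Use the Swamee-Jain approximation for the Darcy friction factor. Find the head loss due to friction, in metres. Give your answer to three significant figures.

h_f ≈ 7.75 m

V = 4Q/(πD²) = 4·0.536/(π·0.455²) = 3.296 m/s
Re = VD/ν = 3.296·0.455/8.12×10^-7 = 1.85×10^6 → turbulent
ε/D = 0.045/455 = 9.89×10^-5
Swamee-Jain: f = 0.01292
h_f = f(L/D)V²/(2g) = 0.01292·(493/0.455)·3.296²/(2·9.81) = 7.752 m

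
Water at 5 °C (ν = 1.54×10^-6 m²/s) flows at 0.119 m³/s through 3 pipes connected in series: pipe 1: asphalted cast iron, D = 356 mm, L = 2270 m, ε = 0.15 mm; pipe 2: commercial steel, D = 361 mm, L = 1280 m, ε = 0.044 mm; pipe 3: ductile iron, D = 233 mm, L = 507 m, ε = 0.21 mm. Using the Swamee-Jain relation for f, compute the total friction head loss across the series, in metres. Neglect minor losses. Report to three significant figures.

Pipe 1: V = 1.196 m/s, Re = 2.76×10^5, ε/D = 4.21×10^-4, f = 0.01798, h_1 = f(L/D)V²/2g = 8.351 m
Pipe 2: V = 1.163 m/s, Re = 2.73×10^5, ε/D = 1.22×10^-4, f = 0.01584, h_2 = f(L/D)V²/2g = 3.870 m
Pipe 3: V = 2.791 m/s, Re = 4.22×10^5, ε/D = 9.01×10^-4, f = 0.02003, h_3 = f(L/D)V²/2g = 17.30 m
Series → Q common, losses add: H = Σh = 29.52 m

H ≈ 29.5 m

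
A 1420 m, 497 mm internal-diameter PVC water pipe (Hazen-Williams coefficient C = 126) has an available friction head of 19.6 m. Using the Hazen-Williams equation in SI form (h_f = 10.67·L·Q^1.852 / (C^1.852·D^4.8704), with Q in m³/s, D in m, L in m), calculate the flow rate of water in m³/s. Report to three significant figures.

Rearranging: Q = [h_f·C^1.852·D^4.8704 / (10.67·L)]^(1/1.852)
Q = [19.6·126^1.852·0.497^4.8704 / (10.67·1420)]^0.540 = 0.5525 m³/s

Q ≈ 0.553 m³/s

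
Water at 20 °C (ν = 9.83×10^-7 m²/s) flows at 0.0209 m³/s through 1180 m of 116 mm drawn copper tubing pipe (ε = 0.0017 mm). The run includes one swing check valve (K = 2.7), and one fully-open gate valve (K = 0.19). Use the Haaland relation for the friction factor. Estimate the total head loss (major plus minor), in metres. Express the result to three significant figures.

H_L ≈ 31.3 m

V = 4Q/(πD²) = 1.978 m/s; V²/2g = 0.1993 m
Re = 2.33×10^5, ε/D = 1.47×10^-5 → f = 0.01514 (Haaland)
Major: h_f = f(L/D)·V²/2g = 0.01514·10172·0.1993 = 30.71 m
Minor: ΣK = 2.89; h_m = ΣK·V²/2g = 0.5761 m
Total H_L = 30.71 + 0.5761 = 31.28 m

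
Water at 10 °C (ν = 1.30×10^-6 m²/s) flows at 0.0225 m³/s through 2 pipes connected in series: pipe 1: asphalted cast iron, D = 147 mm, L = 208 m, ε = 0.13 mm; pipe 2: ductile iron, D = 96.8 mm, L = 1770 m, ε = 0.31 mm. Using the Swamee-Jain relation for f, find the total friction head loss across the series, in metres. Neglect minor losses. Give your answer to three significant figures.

H ≈ 241 m

Pipe 1: V = 1.326 m/s, Re = 1.50×10^5, ε/D = 8.84×10^-4, f = 0.02116, h_1 = f(L/D)V²/2g = 2.682 m
Pipe 2: V = 3.057 m/s, Re = 2.28×10^5, ε/D = 0.00320, f = 0.02739, h_2 = f(L/D)V²/2g = 238.6 m
Series → Q common, losses add: H = Σh = 241.3 m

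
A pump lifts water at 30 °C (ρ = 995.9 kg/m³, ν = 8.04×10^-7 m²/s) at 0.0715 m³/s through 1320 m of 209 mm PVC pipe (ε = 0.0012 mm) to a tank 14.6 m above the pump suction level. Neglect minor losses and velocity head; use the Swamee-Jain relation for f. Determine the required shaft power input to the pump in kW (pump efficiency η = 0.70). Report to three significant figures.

V = 4Q/(πD²) = 2.084 m/s; Re = 5.42×10^5; ε/D = 5.74×10^-6; f = 0.01300
h_f = f(L/D)V²/2g = 18.18 m
Total head H = z + h_f = 14.6 + 18.18 = 32.78 m
P_hyd = ρgQH = 995.9·9.81·0.0715·32.78 = 22.90 kW
P_shaft = P_hyd/η = 22.90/0.70 = 32.71 kW

P_shaft ≈ 32.7 kW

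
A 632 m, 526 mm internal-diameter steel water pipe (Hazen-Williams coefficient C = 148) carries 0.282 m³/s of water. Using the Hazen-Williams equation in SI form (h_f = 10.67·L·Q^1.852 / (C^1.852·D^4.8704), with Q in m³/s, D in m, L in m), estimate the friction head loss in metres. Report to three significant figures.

h_f = 10.67·632·0.282^1.852 / (148^1.852·0.526^4.8704) = 1.414 m

h_f ≈ 1.41 m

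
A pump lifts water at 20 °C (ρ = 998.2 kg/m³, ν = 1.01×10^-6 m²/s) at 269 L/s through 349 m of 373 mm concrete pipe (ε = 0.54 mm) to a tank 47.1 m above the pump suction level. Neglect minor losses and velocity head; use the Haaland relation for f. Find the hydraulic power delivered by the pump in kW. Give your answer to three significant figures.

P_hyd ≈ 141 kW

V = 4Q/(πD²) = 2.462 m/s; Re = 9.09×10^5; ε/D = 0.00145; f = 0.02180
h_f = f(L/D)V²/2g = 6.300 m
Total head H = z + h_f = 47.1 + 6.300 = 53.40 m
P_hyd = ρgQH = 998.2·9.81·0.269·53.40 = 140.7 kW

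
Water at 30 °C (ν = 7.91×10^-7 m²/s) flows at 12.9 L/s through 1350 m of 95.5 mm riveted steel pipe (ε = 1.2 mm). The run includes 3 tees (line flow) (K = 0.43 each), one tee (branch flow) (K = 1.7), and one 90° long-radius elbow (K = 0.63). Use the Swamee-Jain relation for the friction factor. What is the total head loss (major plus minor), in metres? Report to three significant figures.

V = 4Q/(πD²) = 1.801 m/s; V²/2g = 0.1653 m
Re = 2.17×10^5, ε/D = 0.0126 → f = 0.04139 (Swamee-Jain)
Major: h_f = f(L/D)·V²/2g = 0.04139·14136·0.1653 = 96.72 m
Minor: ΣK = 3.62; h_m = ΣK·V²/2g = 0.5984 m
Total H_L = 96.72 + 0.5984 = 97.32 m

H_L ≈ 97.3 m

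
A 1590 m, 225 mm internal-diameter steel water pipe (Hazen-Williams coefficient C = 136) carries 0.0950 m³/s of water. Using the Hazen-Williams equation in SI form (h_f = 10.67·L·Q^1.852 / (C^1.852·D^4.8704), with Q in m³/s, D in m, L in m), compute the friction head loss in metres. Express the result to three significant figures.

h_f ≈ 34.7 m

h_f = 10.67·1590·0.0950^1.852 / (136^1.852·0.225^4.8704) = 34.68 m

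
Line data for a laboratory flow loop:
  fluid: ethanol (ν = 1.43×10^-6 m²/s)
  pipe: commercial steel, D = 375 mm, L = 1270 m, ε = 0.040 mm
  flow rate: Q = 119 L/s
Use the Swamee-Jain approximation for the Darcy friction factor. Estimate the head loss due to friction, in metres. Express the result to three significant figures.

V = 4Q/(πD²) = 4·0.119/(π·0.375²) = 1.077 m/s
Re = VD/ν = 1.077·0.375/1.43×10^-6 = 2.83×10^5 → turbulent
ε/D = 0.040/375 = 1.07×10^-4
Swamee-Jain: f = 0.01563
h_f = f(L/D)V²/(2g) = 0.01563·(1270/0.375)·1.077²/(2·9.81) = 3.132 m

h_f ≈ 3.13 m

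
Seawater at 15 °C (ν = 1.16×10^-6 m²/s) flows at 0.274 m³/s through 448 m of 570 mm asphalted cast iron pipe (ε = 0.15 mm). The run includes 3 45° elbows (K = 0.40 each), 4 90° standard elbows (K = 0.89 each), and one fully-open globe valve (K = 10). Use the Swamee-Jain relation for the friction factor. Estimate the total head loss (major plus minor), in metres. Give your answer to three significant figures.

V = 4Q/(πD²) = 1.074 m/s; V²/2g = 0.05877 m
Re = 5.28×10^5, ε/D = 2.63×10^-4 → f = 0.01601 (Swamee-Jain)
Major: h_f = f(L/D)·V²/2g = 0.01601·786.0·0.05877 = 0.7394 m
Minor: ΣK = 14.8; h_m = ΣK·V²/2g = 0.8674 m
Total H_L = 0.7394 + 0.8674 = 1.607 m

H_L ≈ 1.61 m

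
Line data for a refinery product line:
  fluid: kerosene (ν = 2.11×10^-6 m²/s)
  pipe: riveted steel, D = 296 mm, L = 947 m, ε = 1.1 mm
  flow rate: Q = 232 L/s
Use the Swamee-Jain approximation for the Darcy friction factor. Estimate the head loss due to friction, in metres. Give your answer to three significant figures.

h_f ≈ 52.2 m

V = 4Q/(πD²) = 4·0.232/(π·0.296²) = 3.371 m/s
Re = VD/ν = 3.371·0.296/2.11×10^-6 = 4.73×10^5 → turbulent
ε/D = 1.1/296 = 0.00372
Swamee-Jain: f = 0.02817
h_f = f(L/D)V²/(2g) = 0.02817·(947/0.296)·3.371²/(2·9.81) = 52.21 m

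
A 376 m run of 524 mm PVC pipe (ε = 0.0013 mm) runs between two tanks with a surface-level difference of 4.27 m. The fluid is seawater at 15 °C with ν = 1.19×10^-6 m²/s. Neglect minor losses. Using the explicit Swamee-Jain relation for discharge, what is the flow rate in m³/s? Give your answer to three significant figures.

Q ≈ 0.702 m³/s

Swamee-Jain (Type II): Q = -0.965·√(gD⁵h_f/L)·ln[ε/(3.7D) + √(3.17ν²L/(gD³h_f))]
√(gD⁵h_f/L) = √(9.81·0.524⁵·4.27/376) = 0.06634
ε/(3.7D) = 6.71×10^-7; √(3.17ν²L/(gD³h_f)) = 1.67×10^-5
Q = -0.965·0.06634·ln(1.741×10^-5) = 0.7016 m³/s
Check: V = 3.25 m/s, Re = 1.43×10^6, f = 0.01101, h_f = 4.26 m ≈ 4.27 m ✓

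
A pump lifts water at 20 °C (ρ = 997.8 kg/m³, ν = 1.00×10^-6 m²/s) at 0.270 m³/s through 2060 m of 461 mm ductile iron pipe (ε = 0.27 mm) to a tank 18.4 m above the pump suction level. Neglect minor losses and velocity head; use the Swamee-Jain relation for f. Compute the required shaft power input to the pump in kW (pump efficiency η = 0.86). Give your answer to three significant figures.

V = 4Q/(πD²) = 1.618 m/s; Re = 7.46×10^5; ε/D = 5.86×10^-4; f = 0.01801
h_f = f(L/D)V²/2g = 10.73 m
Total head H = z + h_f = 18.4 + 10.73 = 29.13 m
P_hyd = ρgQH = 997.8·9.81·0.270·29.13 = 77.00 kW
P_shaft = P_hyd/η = 77.00/0.86 = 89.53 kW

P_shaft ≈ 89.5 kW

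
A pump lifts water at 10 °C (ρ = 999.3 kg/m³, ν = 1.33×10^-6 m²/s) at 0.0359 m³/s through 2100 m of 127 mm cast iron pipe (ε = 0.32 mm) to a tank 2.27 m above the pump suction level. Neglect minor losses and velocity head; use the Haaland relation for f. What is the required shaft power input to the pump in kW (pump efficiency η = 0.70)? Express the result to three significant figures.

V = 4Q/(πD²) = 2.834 m/s; Re = 2.71×10^5; ε/D = 0.00252; f = 0.02548
h_f = f(L/D)V²/2g = 172.5 m
Total head H = z + h_f = 2.27 + 172.5 = 174.7 m
P_hyd = ρgQH = 999.3·9.81·0.0359·174.7 = 61.50 kW
P_shaft = P_hyd/η = 61.50/0.70 = 87.85 kW

P_shaft ≈ 87.9 kW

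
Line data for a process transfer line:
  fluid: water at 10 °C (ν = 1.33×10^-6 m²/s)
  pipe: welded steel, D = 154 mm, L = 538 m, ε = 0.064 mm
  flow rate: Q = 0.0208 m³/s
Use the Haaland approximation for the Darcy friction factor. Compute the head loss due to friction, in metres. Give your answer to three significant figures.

h_f ≈ 4.23 m

V = 4Q/(πD²) = 4·0.0208/(π·0.154²) = 1.117 m/s
Re = VD/ν = 1.117·0.154/1.33×10^-6 = 1.29×10^5 → turbulent
ε/D = 0.064/154 = 4.16×10^-4
Haaland: f = 0.01906
h_f = f(L/D)V²/(2g) = 0.01906·(538/0.154)·1.117²/(2·9.81) = 4.233 m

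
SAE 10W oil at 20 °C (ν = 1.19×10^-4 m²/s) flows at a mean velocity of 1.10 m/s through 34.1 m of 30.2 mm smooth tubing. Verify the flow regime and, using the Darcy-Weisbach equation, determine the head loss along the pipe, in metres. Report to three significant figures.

Re = VD/ν = 1.10·0.03020/1.19×10^-4 = 279 → laminar (Re < 2300)
f = 64/Re = 0.2293
h_f = f(L/D)V²/(2g) = 0.2293·(34.1/0.03020)·1.10²/(2·9.81) = 15.96 m

h_f ≈ 16.0 m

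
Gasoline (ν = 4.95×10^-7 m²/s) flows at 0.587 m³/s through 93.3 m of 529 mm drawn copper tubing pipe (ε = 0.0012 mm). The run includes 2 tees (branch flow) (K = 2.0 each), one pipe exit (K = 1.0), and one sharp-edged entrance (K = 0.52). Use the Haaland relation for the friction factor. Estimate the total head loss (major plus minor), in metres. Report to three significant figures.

V = 4Q/(πD²) = 2.671 m/s; V²/2g = 0.3636 m
Re = 2.85×10^6, ε/D = 2.27×10^-6 → f = 0.009862 (Haaland)
Major: h_f = f(L/D)·V²/2g = 0.009862·176.4·0.3636 = 0.6323 m
Minor: ΣK = 5.52; h_m = ΣK·V²/2g = 2.007 m
Total H_L = 0.6323 + 2.007 = 2.639 m

H_L ≈ 2.64 m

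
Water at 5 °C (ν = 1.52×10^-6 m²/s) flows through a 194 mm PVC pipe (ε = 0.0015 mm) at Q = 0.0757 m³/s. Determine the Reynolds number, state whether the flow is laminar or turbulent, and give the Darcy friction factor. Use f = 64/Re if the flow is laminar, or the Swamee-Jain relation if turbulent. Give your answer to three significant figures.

Re ≈ 3.27×10^5; turbulent; f ≈ 0.0142

V = 4Q/(πD²) = 2.561 m/s
Re = VD/ν = 2.561·0.194/1.52×10^-6 = 3.27×10^5
Re > 4000 → turbulent; ε/D = 7.73×10^-6
Swamee-Jain: f = 0.01424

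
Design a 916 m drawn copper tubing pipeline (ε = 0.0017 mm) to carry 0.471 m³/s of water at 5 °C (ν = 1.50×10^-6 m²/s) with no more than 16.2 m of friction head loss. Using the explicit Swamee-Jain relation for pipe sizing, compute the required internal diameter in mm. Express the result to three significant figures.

Swamee-Jain (Type III): D = 0.66·[ε^1.25·(LQ²/(gh_f))^4.75 + ν·Q^9.4·(L/(gh_f))^5.2]^0.04
LQ²/(gh_f) = 1.279; L/(gh_f) = 5.764
Term 1 = ε^1.25·(…)^4.75 = 1.97×10^-7; Term 2 = ν·Q^9.4·(…)^5.2 = 1.14×10^-5
D = 0.66·(1.97×10^-7 + 1.14×10^-5)^0.04 = 0.4190 m = 419 mm
Check: V = 3.42 m/s, Re = 9.54×10^5, f = 0.01180, h_f = 15.3 m ≈ 16.2 m ✓

D ≈ 419 mm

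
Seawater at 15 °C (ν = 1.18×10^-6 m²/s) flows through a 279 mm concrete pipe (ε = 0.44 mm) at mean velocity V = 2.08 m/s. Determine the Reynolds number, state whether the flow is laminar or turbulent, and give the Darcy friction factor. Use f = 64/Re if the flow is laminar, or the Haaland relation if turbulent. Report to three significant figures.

Re ≈ 4.92×10^5; turbulent; f ≈ 0.0224

Re = VD/ν = 2.080·0.279/1.18×10^-6 = 4.92×10^5
Re > 4000 → turbulent; ε/D = 0.00158
Haaland: f = 0.02244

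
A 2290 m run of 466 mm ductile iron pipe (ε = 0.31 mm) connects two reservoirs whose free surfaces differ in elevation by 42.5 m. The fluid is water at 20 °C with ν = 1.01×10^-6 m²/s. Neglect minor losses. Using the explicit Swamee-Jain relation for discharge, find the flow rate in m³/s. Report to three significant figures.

Swamee-Jain (Type II): Q = -0.965·√(gD⁵h_f/L)·ln[ε/(3.7D) + √(3.17ν²L/(gD³h_f))]
√(gD⁵h_f/L) = √(9.81·0.466⁵·42.5/2290) = 0.06325
ε/(3.7D) = 1.80×10^-4; √(3.17ν²L/(gD³h_f)) = 1.32×10^-5
Q = -0.965·0.06325·ln(1.930×10^-4) = 0.5220 m³/s
Check: V = 3.06 m/s, Re = 1.41×10^6, f = 0.01820, h_f = 42.7 m ≈ 42.5 m ✓

Q ≈ 0.522 m³/s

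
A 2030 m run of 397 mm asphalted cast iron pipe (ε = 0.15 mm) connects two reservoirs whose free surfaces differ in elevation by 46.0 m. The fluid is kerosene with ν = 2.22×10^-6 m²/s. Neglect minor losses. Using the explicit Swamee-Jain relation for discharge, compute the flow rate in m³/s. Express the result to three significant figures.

Q ≈ 0.402 m³/s

Swamee-Jain (Type II): Q = -0.965·√(gD⁵h_f/L)·ln[ε/(3.7D) + √(3.17ν²L/(gD³h_f))]
√(gD⁵h_f/L) = √(9.81·0.397⁵·46.0/2030) = 0.04682
ε/(3.7D) = 1.02×10^-4; √(3.17ν²L/(gD³h_f)) = 3.35×10^-5
Q = -0.965·0.04682·ln(1.356×10^-4) = 0.4024 m³/s
Check: V = 3.25 m/s, Re = 5.81×10^5, f = 0.01681, h_f = 46.3 m ≈ 46.0 m ✓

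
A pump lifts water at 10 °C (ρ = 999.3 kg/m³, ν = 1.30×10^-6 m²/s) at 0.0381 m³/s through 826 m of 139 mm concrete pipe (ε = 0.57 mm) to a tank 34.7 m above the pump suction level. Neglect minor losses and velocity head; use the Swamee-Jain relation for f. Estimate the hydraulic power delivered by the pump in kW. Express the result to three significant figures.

V = 4Q/(πD²) = 2.511 m/s; Re = 2.68×10^5; ε/D = 0.00410; f = 0.02918
h_f = f(L/D)V²/2g = 55.71 m
Total head H = z + h_f = 34.7 + 55.71 = 90.41 m
P_hyd = ρgQH = 999.3·9.81·0.0381·90.41 = 33.77 kW

P_hyd ≈ 33.8 kW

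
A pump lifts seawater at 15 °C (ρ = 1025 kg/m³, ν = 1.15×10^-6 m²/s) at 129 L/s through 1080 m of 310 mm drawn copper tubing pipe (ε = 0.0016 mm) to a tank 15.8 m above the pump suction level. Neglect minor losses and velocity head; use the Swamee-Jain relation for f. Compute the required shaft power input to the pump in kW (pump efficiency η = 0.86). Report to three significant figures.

V = 4Q/(πD²) = 1.709 m/s; Re = 4.61×10^5; ε/D = 5.16×10^-6; f = 0.01336
h_f = f(L/D)V²/2g = 6.932 m
Total head H = z + h_f = 15.8 + 6.932 = 22.73 m
P_hyd = ρgQH = 1025·9.81·0.129·22.73 = 29.49 kW
P_shaft = P_hyd/η = 29.49/0.86 = 34.29 kW

P_shaft ≈ 34.3 kW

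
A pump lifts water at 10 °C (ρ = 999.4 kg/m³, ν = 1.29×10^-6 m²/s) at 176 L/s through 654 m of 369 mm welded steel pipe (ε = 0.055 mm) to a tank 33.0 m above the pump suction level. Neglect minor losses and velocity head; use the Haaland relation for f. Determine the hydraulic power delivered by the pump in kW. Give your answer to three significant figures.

P_hyd ≈ 63.2 kW

V = 4Q/(πD²) = 1.646 m/s; Re = 4.71×10^5; ε/D = 1.49×10^-4; f = 0.01488
h_f = f(L/D)V²/2g = 3.640 m
Total head H = z + h_f = 33.0 + 3.640 = 36.64 m
P_hyd = ρgQH = 999.4·9.81·0.176·36.64 = 63.22 kW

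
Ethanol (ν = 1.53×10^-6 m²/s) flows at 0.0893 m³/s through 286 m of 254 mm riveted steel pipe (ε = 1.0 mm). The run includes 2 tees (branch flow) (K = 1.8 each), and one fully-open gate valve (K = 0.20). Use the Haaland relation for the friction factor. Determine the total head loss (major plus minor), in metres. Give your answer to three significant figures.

H_L ≈ 5.71 m

V = 4Q/(πD²) = 1.762 m/s; V²/2g = 0.1583 m
Re = 2.93×10^5, ε/D = 0.00394 → f = 0.02869 (Haaland)
Major: h_f = f(L/D)·V²/2g = 0.02869·1126·0.1583 = 5.113 m
Minor: ΣK = 3.80; h_m = ΣK·V²/2g = 0.6016 m
Total H_L = 5.113 + 0.6016 = 5.715 m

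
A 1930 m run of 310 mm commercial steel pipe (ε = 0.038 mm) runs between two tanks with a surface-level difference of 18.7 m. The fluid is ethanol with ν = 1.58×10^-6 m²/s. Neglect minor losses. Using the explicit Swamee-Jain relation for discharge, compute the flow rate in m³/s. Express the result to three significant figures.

Swamee-Jain (Type II): Q = -0.965·√(gD⁵h_f/L)·ln[ε/(3.7D) + √(3.17ν²L/(gD³h_f))]
√(gD⁵h_f/L) = √(9.81·0.310⁵·18.7/1930) = 0.01650
ε/(3.7D) = 3.31×10^-5; √(3.17ν²L/(gD³h_f)) = 5.29×10^-5
Q = -0.965·0.01650·ln(8.599×10^-5) = 0.1490 m³/s
Check: V = 1.97 m/s, Re = 3.87×10^5, f = 0.01515, h_f = 18.7 m ≈ 18.7 m ✓

Q ≈ 0.149 m³/s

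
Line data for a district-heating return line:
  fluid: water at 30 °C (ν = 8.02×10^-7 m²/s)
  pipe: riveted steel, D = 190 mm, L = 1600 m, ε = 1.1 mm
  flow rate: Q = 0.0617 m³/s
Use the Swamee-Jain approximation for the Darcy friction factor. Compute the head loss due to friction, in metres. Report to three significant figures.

h_f ≈ 65.1 m

V = 4Q/(πD²) = 4·0.0617/(π·0.190²) = 2.176 m/s
Re = VD/ν = 2.176·0.190/8.02×10^-7 = 5.16×10^5 → turbulent
ε/D = 1.1/190 = 0.00579
Swamee-Jain: f = 0.03202
h_f = f(L/D)V²/(2g) = 0.03202·(1600/0.190)·2.176²/(2·9.81) = 65.08 m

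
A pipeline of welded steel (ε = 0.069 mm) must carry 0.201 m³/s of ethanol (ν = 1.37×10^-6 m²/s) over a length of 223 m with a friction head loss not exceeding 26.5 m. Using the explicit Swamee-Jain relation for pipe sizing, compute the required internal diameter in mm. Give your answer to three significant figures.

D ≈ 218 mm

Swamee-Jain (Type III): D = 0.66·[ε^1.25·(LQ²/(gh_f))^4.75 + ν·Q^9.4·(L/(gh_f))^5.2]^0.04
LQ²/(gh_f) = 0.03466; L/(gh_f) = 0.8578
Term 1 = ε^1.25·(…)^4.75 = 7.29×10^-13; Term 2 = ν·Q^9.4·(…)^5.2 = 1.74×10^-13
D = 0.66·(7.29×10^-13 + 1.74×10^-13)^0.04 = 0.2177 m = 218 mm
Check: V = 5.40 m/s, Re = 8.58×10^5, f = 0.01601, h_f = 24.4 m ≈ 26.5 m ✓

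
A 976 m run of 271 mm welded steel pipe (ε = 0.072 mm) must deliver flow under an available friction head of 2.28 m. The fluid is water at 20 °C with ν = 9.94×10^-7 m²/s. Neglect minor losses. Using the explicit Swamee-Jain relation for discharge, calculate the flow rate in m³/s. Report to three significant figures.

Swamee-Jain (Type II): Q = -0.965·√(gD⁵h_f/L)·ln[ε/(3.7D) + √(3.17ν²L/(gD³h_f))]
√(gD⁵h_f/L) = √(9.81·0.271⁵·2.28/976) = 0.005788
ε/(3.7D) = 7.18×10^-5; √(3.17ν²L/(gD³h_f)) = 8.29×10^-5
Q = -0.965·0.005788·ln(1.547×10^-4) = 0.04900 m³/s
Check: V = 0.850 m/s, Re = 2.32×10^5, f = 0.01728, h_f = 2.29 m ≈ 2.28 m ✓

Q ≈ 0.0490 m³/s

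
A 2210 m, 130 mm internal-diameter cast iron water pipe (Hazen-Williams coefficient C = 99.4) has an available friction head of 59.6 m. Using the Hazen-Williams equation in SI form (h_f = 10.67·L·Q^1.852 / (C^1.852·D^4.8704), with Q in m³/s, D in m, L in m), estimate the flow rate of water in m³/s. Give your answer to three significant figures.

Q ≈ 0.0184 m³/s

Rearranging: Q = [h_f·C^1.852·D^4.8704 / (10.67·L)]^(1/1.852)
Q = [59.6·99.4^1.852·0.130^4.8704 / (10.67·2210)]^0.540 = 0.01840 m³/s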